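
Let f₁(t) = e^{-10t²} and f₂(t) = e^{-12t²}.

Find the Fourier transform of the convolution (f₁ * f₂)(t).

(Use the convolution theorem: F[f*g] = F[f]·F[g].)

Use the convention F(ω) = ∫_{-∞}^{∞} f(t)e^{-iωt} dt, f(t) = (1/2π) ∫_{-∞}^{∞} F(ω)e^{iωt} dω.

F[f₁*f₂](ω) = \frac{\sqrt{30} \pi e^{- \frac{11 \omega^{2}}{240}}}{60}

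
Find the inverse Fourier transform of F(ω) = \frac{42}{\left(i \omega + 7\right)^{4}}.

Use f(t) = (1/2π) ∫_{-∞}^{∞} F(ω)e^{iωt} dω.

f(t) = 7 t^{3} e^{- 7 t} u\left(t\right)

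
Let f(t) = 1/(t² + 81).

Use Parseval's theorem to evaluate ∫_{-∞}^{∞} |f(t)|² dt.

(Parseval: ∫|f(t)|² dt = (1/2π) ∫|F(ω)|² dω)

∫|f(t)|² dt = \frac{\pi}{1458}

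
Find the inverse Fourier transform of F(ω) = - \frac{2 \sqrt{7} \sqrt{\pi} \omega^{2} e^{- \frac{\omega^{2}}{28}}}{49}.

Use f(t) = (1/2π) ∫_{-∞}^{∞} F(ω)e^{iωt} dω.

f(t) = 2 \left(28 t^{2} - 2\right) e^{- 7 t^{2}}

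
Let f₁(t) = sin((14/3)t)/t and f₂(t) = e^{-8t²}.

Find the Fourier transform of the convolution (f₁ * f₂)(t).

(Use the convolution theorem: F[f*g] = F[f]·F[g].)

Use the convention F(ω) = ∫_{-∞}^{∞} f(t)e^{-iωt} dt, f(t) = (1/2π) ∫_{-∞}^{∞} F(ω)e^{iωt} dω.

F[f₁*f₂](ω) = \begin{cases} \frac{\sqrt{2} \pi^{\frac{3}{2}} e^{- \frac{\omega^{2}}{32}}}{4} & \text{for}\: \omega > - \frac{14}{3} \wedge \omega < \frac{14}{3} \\0 & \text{otherwise} \end{cases}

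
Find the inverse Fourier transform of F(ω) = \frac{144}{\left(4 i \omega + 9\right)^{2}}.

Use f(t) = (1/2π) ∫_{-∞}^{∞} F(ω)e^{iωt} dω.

f(t) = 9 t e^{- \frac{9 t}{4}} u\left(t\right)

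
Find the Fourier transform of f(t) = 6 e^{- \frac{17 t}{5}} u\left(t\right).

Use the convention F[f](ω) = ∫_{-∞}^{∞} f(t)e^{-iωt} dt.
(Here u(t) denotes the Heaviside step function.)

F(ω) = \frac{30}{5 i \omega + 17}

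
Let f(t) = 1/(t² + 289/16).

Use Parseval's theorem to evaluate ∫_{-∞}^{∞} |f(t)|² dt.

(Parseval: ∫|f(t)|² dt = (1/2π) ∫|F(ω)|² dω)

∫|f(t)|² dt = \frac{32 \pi}{4913}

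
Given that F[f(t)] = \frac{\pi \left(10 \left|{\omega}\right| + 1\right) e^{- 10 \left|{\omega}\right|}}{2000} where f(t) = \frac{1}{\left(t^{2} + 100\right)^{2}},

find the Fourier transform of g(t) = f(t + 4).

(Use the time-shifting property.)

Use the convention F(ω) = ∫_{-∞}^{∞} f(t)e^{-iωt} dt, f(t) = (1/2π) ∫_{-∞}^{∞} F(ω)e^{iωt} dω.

F[g](ω) = \frac{\pi \left(10 \left|{\omega}\right| + 1\right) e^{4 i \omega - 10 \left|{\omega}\right|}}{2000}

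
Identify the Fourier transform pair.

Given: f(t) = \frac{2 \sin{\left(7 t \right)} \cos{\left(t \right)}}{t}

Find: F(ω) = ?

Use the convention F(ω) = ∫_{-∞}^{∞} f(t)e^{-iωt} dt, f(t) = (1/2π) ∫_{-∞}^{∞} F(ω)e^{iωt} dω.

F(ω) = \begin{cases} 2 \pi & \text{for}\: \omega > -6 \wedge \omega < 6 \\\pi & \text{for}\: \omega > -8 \wedge \omega < 8 \\0 & \text{otherwise} \end{cases}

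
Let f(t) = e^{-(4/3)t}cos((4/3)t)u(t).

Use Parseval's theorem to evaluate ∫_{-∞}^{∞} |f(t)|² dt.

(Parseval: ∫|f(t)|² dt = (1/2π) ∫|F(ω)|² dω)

∫|f(t)|² dt = \frac{9}{32}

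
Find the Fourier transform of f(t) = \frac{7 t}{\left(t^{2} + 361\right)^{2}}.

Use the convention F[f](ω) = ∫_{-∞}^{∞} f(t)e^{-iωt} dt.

F(ω) = - \frac{7 i \pi \omega e^{- 19 \left|{\omega}\right|}}{38}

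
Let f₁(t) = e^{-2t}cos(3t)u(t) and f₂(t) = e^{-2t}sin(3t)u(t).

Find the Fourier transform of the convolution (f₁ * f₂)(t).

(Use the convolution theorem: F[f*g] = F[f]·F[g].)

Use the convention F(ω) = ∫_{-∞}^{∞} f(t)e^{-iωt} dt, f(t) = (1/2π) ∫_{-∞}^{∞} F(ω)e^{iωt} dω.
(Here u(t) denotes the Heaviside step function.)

F[f₁*f₂](ω) = \frac{3 \left(i \omega + 2\right)}{\left(\left(i \omega + 2\right)^{2} + 9\right)^{2}}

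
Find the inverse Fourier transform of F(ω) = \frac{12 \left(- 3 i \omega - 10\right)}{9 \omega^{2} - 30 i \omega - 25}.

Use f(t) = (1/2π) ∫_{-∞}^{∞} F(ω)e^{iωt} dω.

f(t) = 4 \left(\frac{5 t}{3} + 1\right) e^{- \frac{5 t}{3}} u\left(t\right)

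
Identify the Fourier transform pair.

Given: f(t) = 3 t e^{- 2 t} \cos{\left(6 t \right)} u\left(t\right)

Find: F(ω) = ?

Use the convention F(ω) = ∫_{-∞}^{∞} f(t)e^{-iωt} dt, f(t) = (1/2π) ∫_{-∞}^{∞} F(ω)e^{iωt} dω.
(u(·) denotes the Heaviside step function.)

F(ω) = \frac{3 \left(\left(i \omega + 2\right)^{2} - 36\right)}{\left(\left(i \omega + 2\right)^{2} + 36\right)^{2}}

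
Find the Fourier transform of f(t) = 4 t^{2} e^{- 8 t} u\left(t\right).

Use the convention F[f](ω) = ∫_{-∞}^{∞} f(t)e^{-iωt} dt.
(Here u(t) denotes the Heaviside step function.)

F(ω) = \frac{8}{\left(i \omega + 8\right)^{3}}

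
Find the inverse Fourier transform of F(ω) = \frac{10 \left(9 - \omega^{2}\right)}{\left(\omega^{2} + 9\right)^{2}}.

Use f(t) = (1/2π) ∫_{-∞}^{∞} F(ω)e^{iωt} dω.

f(t) = 5 e^{- 3 \left|{t}\right|} \left|{t}\right|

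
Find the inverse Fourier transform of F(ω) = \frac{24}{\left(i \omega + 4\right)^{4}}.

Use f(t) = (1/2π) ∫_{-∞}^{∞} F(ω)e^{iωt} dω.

f(t) = 4 t^{3} e^{- 4 t} u\left(t\right)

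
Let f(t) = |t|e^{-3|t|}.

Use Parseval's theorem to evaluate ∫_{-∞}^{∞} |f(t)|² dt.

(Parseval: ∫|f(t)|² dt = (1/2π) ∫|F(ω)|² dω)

∫|f(t)|² dt = \frac{1}{54}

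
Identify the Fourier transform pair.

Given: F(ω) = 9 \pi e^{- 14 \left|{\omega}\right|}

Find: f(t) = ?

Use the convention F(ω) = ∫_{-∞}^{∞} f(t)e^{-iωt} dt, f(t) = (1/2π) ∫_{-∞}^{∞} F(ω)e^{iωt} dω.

f(t) = \frac{126}{t^{2} + 196}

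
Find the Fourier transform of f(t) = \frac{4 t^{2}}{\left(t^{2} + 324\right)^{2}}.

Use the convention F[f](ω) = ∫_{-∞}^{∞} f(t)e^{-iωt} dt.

F(ω) = \frac{\pi \left(1 - 18 \left|{\omega}\right|\right) e^{- 18 \left|{\omega}\right|}}{9}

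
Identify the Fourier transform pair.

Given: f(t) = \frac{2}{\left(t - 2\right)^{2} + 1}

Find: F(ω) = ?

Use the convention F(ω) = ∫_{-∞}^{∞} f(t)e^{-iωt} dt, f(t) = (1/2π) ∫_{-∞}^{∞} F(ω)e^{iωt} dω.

F(ω) = 2 \pi e^{- 2 i \omega - \left|{\omega}\right|}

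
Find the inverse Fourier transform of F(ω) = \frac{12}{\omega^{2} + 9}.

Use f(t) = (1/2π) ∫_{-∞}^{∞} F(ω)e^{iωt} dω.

f(t) = 2 e^{- 3 \left|{t}\right|}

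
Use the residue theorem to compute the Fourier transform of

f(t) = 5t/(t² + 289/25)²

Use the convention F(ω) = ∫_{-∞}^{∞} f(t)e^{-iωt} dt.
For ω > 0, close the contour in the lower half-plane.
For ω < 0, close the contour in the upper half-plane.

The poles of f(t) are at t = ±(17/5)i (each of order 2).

Let g(z) = f(z)e^{-iωz}; for large |z| the factor e^{-iωz} decays in the lower half-plane when ω > 0 and in the upper half-plane when ω < 0.

Case ω > 0 (lower half-plane, clockwise contour ⇒ F(ω) = -2πi·ΣRes):
  Res_{z = - \frac{17 i}{5}} g(z) = \frac{25 \omega e^{- \frac{17 \omega}{5}}}{68} (pole of order 2)
  F(ω) = -2πi·ΣRes = - \frac{25 i \pi \omega e^{- \frac{17 \omega}{5}}}{34}

Case ω < 0 (upper half-plane, counterclockwise contour ⇒ F(ω) = +2πi·ΣRes):
  Res_{z = \frac{17 i}{5}} g(z) = - \frac{25 \omega e^{\frac{17 \omega}{5}}}{68} (pole of order 2)
  F(ω) = 2πi·ΣRes = - \frac{25 i \pi \omega e^{\frac{17 \omega}{5}}}{34}

Both cases combine into a single formula in |ω|:

F(ω) = - \frac{25 i \pi \omega e^{- \frac{17 \left|{\omega}\right|}{5}}}{34}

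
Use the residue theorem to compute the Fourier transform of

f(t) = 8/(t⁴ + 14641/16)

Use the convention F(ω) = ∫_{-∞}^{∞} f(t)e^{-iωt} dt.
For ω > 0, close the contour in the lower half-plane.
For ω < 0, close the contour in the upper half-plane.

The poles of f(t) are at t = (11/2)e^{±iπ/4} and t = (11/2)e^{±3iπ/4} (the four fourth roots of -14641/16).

Let g(z) = f(z)e^{-iωz}; for large |z| the factor e^{-iωz} decays in the lower half-plane when ω > 0 and in the upper half-plane when ω < 0.

Case ω > 0 (lower half-plane, clockwise contour ⇒ F(ω) = -2πi·ΣRes):
  Res_{z = - \frac{11 \sqrt{2}}{4} - \frac{11 \sqrt{2} i}{4}} g(z) = \frac{8 \sqrt{2} \left(1 + i\right) e^{\frac{11 \sqrt{2} \omega \left(-1 + i\right)}{4}}}{1331}
  Res_{z = \frac{11 \sqrt{2}}{4} - \frac{11 \sqrt{2} i}{4}} g(z) = \frac{8 \sqrt{2} \left(-1 + i\right) e^{- \frac{11 \sqrt{2} \omega \left(1 + i\right)}{4}}}{1331}
  F(ω) = -2πi·ΣRes = \frac{16 \sqrt{2} \pi \left(\left(1 - i\right) e^{\frac{11 \sqrt{2} i \omega}{2}} + 1 + i\right) e^{- \frac{11 \sqrt{2} \omega \left(1 + i\right)}{4}}}{1331} = \frac{64 \pi e^{- \frac{11 \sqrt{2} \omega}{4}} \sin{\left(\frac{11 \sqrt{2} \omega}{4} + \frac{\pi}{4} \right)}}{1331}

Case ω < 0 (upper half-plane, counterclockwise contour ⇒ F(ω) = +2πi·ΣRes):
  Res_{z = \frac{11 \sqrt{2}}{4} + \frac{11 \sqrt{2} i}{4}} g(z) = - \frac{8 \sqrt{2} \left(1 + i\right) e^{\frac{11 \sqrt{2} \omega \left(1 - i\right)}{4}}}{1331}
  Res_{z = - \frac{11 \sqrt{2}}{4} + \frac{11 \sqrt{2} i}{4}} g(z) = \frac{8 \sqrt{2} \left(1 - i\right) e^{\frac{11 \sqrt{2} \omega \left(1 + i\right)}{4}}}{1331}
  F(ω) = 2πi·ΣRes = - \frac{16 \sqrt{2} i \pi \left(\left(1 + i\right) e^{\frac{11 \sqrt{2} \omega \left(1 - i\right)}{4}} - \left(1 - i\right) e^{\frac{11 \sqrt{2} \omega \left(1 + i\right)}{4}}\right)}{1331} = \frac{64 \pi e^{\frac{11 \sqrt{2} \omega}{4}} \cos{\left(\frac{11 \sqrt{2} \omega}{4} + \frac{\pi}{4} \right)}}{1331}

Both cases combine into a single formula in |ω|:

F(ω) = \frac{64 \pi e^{- \frac{11 \sqrt{2} \left|{\omega}\right|}{4}} \sin{\left(\frac{11 \sqrt{2} \left|{\omega}\right|}{4} + \frac{\pi}{4} \right)}}{1331}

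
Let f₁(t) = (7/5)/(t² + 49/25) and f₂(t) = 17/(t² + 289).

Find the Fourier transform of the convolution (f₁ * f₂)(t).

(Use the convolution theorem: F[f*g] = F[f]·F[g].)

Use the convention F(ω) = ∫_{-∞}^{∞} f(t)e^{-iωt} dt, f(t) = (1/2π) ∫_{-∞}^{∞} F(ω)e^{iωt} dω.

F[f₁*f₂](ω) = \pi^{2} e^{- \frac{92 \left|{\omega}\right|}{5}}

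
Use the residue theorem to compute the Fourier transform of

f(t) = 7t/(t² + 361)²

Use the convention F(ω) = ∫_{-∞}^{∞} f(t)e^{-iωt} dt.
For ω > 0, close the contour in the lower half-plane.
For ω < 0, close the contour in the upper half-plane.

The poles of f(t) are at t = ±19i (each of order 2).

Let g(z) = f(z)e^{-iωz}; for large |z| the factor e^{-iωz} decays in the lower half-plane when ω > 0 and in the upper half-plane when ω < 0.

Case ω > 0 (lower half-plane, clockwise contour ⇒ F(ω) = -2πi·ΣRes):
  Res_{z = - 19 i} g(z) = \frac{7 \omega e^{- 19 \omega}}{76} (pole of order 2)
  F(ω) = -2πi·ΣRes = - \frac{7 i \pi \omega e^{- 19 \omega}}{38}

Case ω < 0 (upper half-plane, counterclockwise contour ⇒ F(ω) = +2πi·ΣRes):
  Res_{z = 19 i} g(z) = - \frac{7 \omega e^{19 \omega}}{76} (pole of order 2)
  F(ω) = 2πi·ΣRes = - \frac{7 i \pi \omega e^{19 \omega}}{38}

Both cases combine into a single formula in |ω|:

F(ω) = - \frac{7 i \pi \omega e^{- 19 \left|{\omega}\right|}}{38}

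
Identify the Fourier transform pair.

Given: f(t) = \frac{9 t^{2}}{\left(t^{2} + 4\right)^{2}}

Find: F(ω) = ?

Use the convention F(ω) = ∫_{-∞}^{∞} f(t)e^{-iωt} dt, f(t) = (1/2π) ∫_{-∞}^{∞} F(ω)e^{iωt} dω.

F(ω) = \frac{9 \pi \left(1 - 2 \left|{\omega}\right|\right) e^{- 2 \left|{\omega}\right|}}{4}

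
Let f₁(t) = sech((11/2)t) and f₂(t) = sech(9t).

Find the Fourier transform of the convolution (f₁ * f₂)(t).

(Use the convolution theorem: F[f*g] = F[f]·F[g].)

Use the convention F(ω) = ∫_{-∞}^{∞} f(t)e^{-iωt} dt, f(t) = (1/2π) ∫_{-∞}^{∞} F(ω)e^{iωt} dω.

F[f₁*f₂](ω) = \frac{2 \pi^{2}}{99 \cosh{\left(\frac{\pi \omega}{18} \right)} \cosh{\left(\frac{\pi \omega}{11} \right)}}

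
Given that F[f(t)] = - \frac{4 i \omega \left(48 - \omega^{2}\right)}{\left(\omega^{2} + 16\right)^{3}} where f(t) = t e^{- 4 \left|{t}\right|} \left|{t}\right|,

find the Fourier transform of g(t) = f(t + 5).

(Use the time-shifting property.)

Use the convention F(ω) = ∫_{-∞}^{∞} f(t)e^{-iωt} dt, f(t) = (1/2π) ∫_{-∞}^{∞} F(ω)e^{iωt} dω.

F[g](ω) = \frac{4 i \omega \left(\omega^{2} - 48\right) e^{5 i \omega}}{\left(\omega^{2} + 16\right)^{3}}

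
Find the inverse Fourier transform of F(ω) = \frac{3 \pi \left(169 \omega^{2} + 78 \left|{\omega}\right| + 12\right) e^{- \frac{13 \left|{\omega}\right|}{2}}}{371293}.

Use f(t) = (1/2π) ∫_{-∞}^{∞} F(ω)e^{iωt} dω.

f(t) = \frac{3}{\left(t^{2} + \frac{169}{4}\right)^{3}}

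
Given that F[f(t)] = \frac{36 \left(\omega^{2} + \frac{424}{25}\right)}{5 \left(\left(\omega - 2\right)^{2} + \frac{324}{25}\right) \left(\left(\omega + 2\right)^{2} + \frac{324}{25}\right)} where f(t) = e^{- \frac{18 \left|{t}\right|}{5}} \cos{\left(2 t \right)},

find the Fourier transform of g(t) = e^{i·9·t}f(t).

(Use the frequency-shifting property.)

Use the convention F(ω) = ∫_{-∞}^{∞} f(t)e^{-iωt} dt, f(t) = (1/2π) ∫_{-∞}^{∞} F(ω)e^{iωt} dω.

F[g](ω) = \frac{180 \left(25 \left(\omega - 9\right)^{2} + 424\right)}{\left(25 \left(\omega - 11\right)^{2} + 324\right) \left(25 \left(\omega - 7\right)^{2} + 324\right)}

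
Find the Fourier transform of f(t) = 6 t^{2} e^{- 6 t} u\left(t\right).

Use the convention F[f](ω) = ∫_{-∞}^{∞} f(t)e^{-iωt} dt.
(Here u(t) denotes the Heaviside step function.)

F(ω) = \frac{12}{\left(i \omega + 6\right)^{3}}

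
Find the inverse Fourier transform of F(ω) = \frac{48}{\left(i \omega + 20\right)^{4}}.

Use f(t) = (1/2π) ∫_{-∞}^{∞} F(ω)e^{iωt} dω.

f(t) = 8 t^{3} e^{- 20 t} u\left(t\right)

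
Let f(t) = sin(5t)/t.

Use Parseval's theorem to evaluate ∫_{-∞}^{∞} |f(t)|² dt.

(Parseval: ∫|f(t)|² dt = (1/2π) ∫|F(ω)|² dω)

∫|f(t)|² dt = 5 \pi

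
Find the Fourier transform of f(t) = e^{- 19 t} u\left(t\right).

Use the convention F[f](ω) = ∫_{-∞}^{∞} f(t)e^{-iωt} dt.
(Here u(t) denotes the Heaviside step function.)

F(ω) = \frac{1}{i \omega + 19}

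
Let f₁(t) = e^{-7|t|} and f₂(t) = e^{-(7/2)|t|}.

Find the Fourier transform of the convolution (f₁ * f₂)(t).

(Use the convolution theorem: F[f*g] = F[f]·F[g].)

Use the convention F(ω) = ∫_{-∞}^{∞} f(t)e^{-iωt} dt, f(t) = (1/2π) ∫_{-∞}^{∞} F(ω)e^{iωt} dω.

F[f₁*f₂](ω) = \frac{392}{\left(\omega^{2} + 49\right) \left(4 \omega^{2} + 49\right)}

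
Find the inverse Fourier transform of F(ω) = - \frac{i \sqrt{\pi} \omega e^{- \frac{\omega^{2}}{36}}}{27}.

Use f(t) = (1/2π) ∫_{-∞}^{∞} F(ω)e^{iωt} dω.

f(t) = 2 t e^{- 9 t^{2}}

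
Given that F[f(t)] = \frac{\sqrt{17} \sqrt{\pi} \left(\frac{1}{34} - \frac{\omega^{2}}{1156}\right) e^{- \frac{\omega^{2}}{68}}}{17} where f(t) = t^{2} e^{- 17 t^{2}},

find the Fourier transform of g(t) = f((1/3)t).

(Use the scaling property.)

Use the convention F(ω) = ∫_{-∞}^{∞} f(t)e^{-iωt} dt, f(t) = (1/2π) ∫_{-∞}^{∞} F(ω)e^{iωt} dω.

F[g](ω) = \frac{3 \sqrt{17} \sqrt{\pi} \left(34 - 9 \omega^{2}\right) e^{- \frac{9 \omega^{2}}{68}}}{19652}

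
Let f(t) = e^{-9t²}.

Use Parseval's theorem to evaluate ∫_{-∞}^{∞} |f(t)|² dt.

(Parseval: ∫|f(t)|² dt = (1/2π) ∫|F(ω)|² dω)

∫|f(t)|² dt = \frac{\sqrt{2} \sqrt{\pi}}{6}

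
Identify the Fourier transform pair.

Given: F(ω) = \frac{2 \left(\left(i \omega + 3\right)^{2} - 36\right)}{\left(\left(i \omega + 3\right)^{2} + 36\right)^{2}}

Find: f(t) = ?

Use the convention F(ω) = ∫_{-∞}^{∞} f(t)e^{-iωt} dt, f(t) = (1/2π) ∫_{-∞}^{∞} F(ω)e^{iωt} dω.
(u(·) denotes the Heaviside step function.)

f(t) = 2 t e^{- 3 t} \cos{\left(6 t \right)} u\left(t\right)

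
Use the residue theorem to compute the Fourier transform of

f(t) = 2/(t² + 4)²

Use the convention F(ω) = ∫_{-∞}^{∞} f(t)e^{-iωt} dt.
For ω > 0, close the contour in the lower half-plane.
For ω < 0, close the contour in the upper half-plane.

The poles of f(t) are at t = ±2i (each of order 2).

Let g(z) = f(z)e^{-iωz}; for large |z| the factor e^{-iωz} decays in the lower half-plane when ω > 0 and in the upper half-plane when ω < 0.

Case ω > 0 (lower half-plane, clockwise contour ⇒ F(ω) = -2πi·ΣRes):
  Res_{z = - 2 i} g(z) = \frac{i \left(2 \omega + 1\right) e^{- 2 \omega}}{16} (pole of order 2)
  F(ω) = -2πi·ΣRes = \frac{\pi \left(2 \omega + 1\right) e^{- 2 \omega}}{8}

Case ω < 0 (upper half-plane, counterclockwise contour ⇒ F(ω) = +2πi·ΣRes):
  Res_{z = 2 i} g(z) = \frac{i \left(2 \omega - 1\right) e^{2 \omega}}{16} (pole of order 2)
  F(ω) = 2πi·ΣRes = \frac{\pi \left(1 - 2 \omega\right) e^{2 \omega}}{8}

Both cases combine into a single formula in |ω|:

F(ω) = \frac{\pi \left(2 \left|{\omega}\right| + 1\right) e^{- 2 \left|{\omega}\right|}}{8}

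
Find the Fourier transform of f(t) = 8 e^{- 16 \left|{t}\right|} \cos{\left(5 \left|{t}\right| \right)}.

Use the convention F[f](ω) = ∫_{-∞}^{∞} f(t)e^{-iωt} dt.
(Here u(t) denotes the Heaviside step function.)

F(ω) = \frac{256 \left(\omega^{2} + 281\right)}{\omega^{4} + 462 \omega^{2} + 78961}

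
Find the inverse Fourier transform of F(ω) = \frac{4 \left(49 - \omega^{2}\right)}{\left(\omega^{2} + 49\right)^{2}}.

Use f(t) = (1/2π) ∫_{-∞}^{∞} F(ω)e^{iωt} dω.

f(t) = 2 e^{- 7 \left|{t}\right|} \left|{t}\right|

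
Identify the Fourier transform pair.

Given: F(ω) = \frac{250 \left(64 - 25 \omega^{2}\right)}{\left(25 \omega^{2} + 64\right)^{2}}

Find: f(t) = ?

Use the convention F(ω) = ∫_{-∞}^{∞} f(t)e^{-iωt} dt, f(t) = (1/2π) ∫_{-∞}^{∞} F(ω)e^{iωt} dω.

f(t) = 5 e^{- \frac{8 \left|{t}\right|}{5}} \left|{t}\right|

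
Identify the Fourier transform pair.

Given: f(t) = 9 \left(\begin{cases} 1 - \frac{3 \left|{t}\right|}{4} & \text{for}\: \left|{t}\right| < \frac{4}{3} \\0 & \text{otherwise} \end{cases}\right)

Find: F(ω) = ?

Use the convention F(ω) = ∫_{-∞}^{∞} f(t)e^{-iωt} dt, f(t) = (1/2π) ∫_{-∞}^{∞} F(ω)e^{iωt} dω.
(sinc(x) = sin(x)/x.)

F(ω) = 12 \operatorname{sinc}^{2}{\left(\frac{2 \omega}{3} \right)}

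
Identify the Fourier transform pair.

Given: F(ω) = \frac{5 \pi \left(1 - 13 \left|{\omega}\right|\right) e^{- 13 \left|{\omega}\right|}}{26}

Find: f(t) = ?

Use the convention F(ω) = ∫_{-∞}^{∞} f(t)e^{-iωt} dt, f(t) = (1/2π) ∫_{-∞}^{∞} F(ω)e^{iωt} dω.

f(t) = \frac{5 t^{2}}{\left(t^{2} + 169\right)^{2}}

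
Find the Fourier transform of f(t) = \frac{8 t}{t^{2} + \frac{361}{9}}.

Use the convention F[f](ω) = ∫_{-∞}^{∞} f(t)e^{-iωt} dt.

F(ω) = - 8 i \pi e^{- \frac{19 \left|{\omega}\right|}{3}} \operatorname{sign}{\left(\omega \right)}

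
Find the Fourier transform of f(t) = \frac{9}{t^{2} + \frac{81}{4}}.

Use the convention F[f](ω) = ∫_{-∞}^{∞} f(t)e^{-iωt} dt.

F(ω) = 2 \pi e^{- \frac{9 \left|{\omega}\right|}{2}}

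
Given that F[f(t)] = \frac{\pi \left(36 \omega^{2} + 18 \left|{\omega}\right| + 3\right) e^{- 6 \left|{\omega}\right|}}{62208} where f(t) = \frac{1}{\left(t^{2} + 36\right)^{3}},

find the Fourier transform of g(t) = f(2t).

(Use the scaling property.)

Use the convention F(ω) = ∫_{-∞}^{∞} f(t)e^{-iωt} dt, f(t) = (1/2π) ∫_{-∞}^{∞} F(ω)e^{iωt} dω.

F[g](ω) = \frac{\pi \left(3 \omega^{2} + 3 \left|{\omega}\right| + 1\right) e^{- 3 \left|{\omega}\right|}}{41472}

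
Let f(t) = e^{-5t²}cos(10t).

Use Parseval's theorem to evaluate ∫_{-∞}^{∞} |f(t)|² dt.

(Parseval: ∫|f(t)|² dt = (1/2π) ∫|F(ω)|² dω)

∫|f(t)|² dt = \frac{\sqrt{10} \sqrt{\pi} \left(1 + e^{10}\right)}{20 e^{10}}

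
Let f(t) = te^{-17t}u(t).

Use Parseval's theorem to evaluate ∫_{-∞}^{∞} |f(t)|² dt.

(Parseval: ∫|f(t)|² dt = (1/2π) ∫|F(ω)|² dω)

∫|f(t)|² dt = \frac{1}{19652}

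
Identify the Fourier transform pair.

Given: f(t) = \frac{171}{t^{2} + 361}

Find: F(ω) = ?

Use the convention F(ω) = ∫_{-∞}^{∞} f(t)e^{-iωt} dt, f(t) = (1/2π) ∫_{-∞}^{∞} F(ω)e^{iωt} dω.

F(ω) = 9 \pi e^{- 19 \left|{\omega}\right|}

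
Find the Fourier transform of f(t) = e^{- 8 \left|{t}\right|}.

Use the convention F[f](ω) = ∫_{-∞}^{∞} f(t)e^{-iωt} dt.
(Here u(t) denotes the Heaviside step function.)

F(ω) = \frac{16}{\omega^{2} + 64}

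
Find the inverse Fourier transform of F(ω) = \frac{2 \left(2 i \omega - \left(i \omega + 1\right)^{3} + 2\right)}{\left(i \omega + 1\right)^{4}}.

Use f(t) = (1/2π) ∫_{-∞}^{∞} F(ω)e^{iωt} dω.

f(t) = 2 \left(t^{2} - 1\right) e^{- t} u\left(t\right)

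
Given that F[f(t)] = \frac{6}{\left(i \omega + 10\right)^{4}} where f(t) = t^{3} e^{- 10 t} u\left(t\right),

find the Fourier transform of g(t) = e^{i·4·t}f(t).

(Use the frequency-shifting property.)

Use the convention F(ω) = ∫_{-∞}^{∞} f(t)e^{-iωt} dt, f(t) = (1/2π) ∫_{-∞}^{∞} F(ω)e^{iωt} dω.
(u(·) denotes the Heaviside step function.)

F[g](ω) = \frac{6}{\left(i \left(\omega - 4\right) + 10\right)^{4}}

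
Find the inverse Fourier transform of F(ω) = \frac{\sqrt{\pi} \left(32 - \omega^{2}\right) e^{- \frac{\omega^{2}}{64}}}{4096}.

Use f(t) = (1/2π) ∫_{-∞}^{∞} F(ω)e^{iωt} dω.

f(t) = t^{2} e^{- 16 t^{2}}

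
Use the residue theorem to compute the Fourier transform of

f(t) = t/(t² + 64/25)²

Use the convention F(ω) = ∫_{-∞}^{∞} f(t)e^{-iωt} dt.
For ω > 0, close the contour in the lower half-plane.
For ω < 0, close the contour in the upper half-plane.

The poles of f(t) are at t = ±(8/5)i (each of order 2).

Let g(z) = f(z)e^{-iωz}; for large |z| the factor e^{-iωz} decays in the lower half-plane when ω > 0 and in the upper half-plane when ω < 0.

Case ω > 0 (lower half-plane, clockwise contour ⇒ F(ω) = -2πi·ΣRes):
  Res_{z = - \frac{8 i}{5}} g(z) = \frac{5 \omega e^{- \frac{8 \omega}{5}}}{32} (pole of order 2)
  F(ω) = -2πi·ΣRes = - \frac{5 i \pi \omega e^{- \frac{8 \omega}{5}}}{16}

Case ω < 0 (upper half-plane, counterclockwise contour ⇒ F(ω) = +2πi·ΣRes):
  Res_{z = \frac{8 i}{5}} g(z) = - \frac{5 \omega e^{\frac{8 \omega}{5}}}{32} (pole of order 2)
  F(ω) = 2πi·ΣRes = - \frac{5 i \pi \omega e^{\frac{8 \omega}{5}}}{16}

Both cases combine into a single formula in |ω|:

F(ω) = - \frac{5 i \pi \omega e^{- \frac{8 \left|{\omega}\right|}{5}}}{16}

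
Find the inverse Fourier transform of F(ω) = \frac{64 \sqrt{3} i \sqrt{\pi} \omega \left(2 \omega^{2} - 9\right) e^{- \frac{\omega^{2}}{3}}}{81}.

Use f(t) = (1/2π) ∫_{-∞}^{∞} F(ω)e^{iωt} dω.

f(t) = 8 t^{3} e^{- \frac{3 t^{2}}{4}}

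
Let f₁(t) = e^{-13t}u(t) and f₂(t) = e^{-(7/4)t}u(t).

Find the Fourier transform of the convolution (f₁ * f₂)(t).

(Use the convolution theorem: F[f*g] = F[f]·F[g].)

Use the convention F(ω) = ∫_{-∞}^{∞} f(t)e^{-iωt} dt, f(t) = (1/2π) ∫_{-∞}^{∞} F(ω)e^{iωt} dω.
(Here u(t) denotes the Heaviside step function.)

F[f₁*f₂](ω) = \frac{4}{\left(i \omega + 13\right) \left(4 i \omega + 7\right)}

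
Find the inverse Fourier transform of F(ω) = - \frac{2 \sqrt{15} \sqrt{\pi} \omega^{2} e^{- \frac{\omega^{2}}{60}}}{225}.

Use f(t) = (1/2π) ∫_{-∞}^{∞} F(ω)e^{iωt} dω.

f(t) = 2 \left(60 t^{2} - 2\right) e^{- 15 t^{2}}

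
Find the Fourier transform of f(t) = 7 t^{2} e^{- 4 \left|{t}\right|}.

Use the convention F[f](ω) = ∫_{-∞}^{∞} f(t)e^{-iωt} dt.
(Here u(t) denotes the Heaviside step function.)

F(ω) = \frac{112 \left(16 - 3 \omega^{2}\right)}{\left(\omega^{2} + 16\right)^{3}}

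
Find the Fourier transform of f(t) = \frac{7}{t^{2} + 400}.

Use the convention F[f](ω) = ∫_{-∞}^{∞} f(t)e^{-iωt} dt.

F(ω) = \frac{7 \pi e^{- 20 \left|{\omega}\right|}}{20}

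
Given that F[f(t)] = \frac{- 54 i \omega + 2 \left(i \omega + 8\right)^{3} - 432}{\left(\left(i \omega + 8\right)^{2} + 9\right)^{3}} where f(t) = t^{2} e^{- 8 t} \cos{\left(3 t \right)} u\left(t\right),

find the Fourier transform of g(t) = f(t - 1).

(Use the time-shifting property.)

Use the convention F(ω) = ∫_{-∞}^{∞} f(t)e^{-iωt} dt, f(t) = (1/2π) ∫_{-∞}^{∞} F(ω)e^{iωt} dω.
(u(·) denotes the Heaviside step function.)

F[g](ω) = \frac{2 \left(- 27 i \omega + \left(i \omega + 8\right)^{3} - 216\right) e^{- i \omega}}{\left(\left(i \omega + 8\right)^{2} + 9\right)^{3}}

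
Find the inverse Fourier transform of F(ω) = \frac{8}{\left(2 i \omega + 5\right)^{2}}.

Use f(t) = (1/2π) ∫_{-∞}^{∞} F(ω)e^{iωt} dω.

f(t) = 2 t e^{- \frac{5 t}{2}} u\left(t\right)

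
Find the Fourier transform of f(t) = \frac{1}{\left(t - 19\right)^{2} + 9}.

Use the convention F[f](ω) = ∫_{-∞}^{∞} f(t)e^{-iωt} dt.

F(ω) = \frac{\pi e^{- 19 i \omega - 3 \left|{\omega}\right|}}{3}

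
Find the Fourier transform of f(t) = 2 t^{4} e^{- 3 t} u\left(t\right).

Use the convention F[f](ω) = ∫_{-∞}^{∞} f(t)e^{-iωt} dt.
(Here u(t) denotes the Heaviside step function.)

F(ω) = \frac{48}{\left(i \omega + 3\right)^{5}}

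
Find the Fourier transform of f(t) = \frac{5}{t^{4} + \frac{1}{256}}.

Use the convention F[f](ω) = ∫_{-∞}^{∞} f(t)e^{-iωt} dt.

F(ω) = 320 \pi e^{- \frac{\sqrt{2} \left|{\omega}\right|}{8}} \sin{\left(\frac{\sqrt{2} \left|{\omega}\right|}{8} + \frac{\pi}{4} \right)}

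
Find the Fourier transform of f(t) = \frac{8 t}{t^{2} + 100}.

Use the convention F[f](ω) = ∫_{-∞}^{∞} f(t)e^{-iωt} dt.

F(ω) = - 8 i \pi e^{- 10 \left|{\omega}\right|} \operatorname{sign}{\left(\omega \right)}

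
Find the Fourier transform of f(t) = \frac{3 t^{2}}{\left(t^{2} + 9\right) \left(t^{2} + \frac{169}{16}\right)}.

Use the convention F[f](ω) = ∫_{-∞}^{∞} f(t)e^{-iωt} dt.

F(ω) = - \frac{144 \pi e^{- 3 \left|{\omega}\right|}}{25} + \frac{156 \pi e^{- \frac{13 \left|{\omega}\right|}{4}}}{25}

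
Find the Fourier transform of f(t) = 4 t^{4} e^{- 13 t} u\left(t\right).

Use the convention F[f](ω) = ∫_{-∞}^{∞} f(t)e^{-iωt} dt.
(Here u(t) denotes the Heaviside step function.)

F(ω) = \frac{96}{\left(i \omega + 13\right)^{5}}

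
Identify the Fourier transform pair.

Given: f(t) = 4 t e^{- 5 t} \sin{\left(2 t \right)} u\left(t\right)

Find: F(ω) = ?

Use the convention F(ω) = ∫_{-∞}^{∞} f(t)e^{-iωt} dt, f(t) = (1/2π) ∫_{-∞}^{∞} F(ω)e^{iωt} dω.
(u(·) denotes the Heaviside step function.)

F(ω) = \frac{16 \left(i \omega + 5\right)}{\left(\left(i \omega + 5\right)^{2} + 4\right)^{2}}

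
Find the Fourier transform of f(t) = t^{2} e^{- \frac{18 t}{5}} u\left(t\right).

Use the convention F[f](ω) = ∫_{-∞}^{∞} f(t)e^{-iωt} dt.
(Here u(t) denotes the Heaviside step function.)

F(ω) = \frac{250}{\left(5 i \omega + 18\right)^{3}}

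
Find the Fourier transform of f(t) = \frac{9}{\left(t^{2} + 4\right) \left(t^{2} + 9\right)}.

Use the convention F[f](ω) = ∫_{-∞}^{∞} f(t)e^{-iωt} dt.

F(ω) = \frac{3 \pi \left(3 e^{\left|{\omega}\right|} - 2\right) e^{- 3 \left|{\omega}\right|}}{10}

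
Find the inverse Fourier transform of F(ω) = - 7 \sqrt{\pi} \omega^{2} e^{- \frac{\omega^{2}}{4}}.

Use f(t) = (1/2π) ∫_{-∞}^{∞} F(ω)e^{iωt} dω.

f(t) = 7 \left(4 t^{2} - 2\right) e^{- t^{2}}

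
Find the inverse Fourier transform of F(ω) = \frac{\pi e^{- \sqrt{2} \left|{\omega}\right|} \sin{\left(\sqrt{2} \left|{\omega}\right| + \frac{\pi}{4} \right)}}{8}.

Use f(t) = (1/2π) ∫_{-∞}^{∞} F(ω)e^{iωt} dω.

f(t) = \frac{1}{t^{4} + 16}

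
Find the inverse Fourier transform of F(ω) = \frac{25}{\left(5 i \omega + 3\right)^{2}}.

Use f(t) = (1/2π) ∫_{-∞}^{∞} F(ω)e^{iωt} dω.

f(t) = t e^{- \frac{3 t}{5}} u\left(t\right)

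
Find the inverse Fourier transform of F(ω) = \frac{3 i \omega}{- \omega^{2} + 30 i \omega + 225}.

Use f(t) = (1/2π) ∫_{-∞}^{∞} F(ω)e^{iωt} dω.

f(t) = 3 \left(1 - 15 t\right) e^{- 15 t} u\left(t\right)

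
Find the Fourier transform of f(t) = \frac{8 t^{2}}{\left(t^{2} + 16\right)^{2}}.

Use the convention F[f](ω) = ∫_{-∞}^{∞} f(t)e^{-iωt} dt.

F(ω) = \pi \left(1 - 4 \left|{\omega}\right|\right) e^{- 4 \left|{\omega}\right|}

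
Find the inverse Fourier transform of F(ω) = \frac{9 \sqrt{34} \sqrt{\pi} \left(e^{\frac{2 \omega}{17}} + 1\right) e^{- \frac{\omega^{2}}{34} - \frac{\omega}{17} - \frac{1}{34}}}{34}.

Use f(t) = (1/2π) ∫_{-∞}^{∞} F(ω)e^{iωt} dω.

f(t) = 9 e^{- \frac{17 t^{2}}{2}} \cos{\left(t \right)}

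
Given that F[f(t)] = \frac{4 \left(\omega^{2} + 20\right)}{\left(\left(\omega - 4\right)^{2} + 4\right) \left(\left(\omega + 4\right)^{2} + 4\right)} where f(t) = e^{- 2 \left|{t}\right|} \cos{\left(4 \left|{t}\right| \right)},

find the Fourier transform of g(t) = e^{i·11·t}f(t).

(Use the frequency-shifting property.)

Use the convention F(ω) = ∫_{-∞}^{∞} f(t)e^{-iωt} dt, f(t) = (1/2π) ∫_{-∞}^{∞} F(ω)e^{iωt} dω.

F[g](ω) = \frac{4 \left(\left(\omega - 11\right)^{2} + 20\right)}{\left(\left(\omega - 15\right)^{2} + 4\right) \left(\left(\omega - 7\right)^{2} + 4\right)}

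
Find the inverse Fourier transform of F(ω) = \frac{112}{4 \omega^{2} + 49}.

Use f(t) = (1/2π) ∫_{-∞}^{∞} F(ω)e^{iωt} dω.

f(t) = 4 e^{- \frac{7 \left|{t}\right|}{2}}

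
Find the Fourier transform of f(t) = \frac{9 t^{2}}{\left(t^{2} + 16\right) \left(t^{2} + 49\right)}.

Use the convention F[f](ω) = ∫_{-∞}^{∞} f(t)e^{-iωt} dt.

F(ω) = \frac{3 \pi \left(7 - 4 e^{3 \left|{\omega}\right|}\right) e^{- 7 \left|{\omega}\right|}}{11}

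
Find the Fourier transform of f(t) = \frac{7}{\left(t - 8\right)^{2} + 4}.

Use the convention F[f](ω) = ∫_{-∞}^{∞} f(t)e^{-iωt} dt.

F(ω) = \frac{7 \pi e^{- 8 i \omega - 2 \left|{\omega}\right|}}{2}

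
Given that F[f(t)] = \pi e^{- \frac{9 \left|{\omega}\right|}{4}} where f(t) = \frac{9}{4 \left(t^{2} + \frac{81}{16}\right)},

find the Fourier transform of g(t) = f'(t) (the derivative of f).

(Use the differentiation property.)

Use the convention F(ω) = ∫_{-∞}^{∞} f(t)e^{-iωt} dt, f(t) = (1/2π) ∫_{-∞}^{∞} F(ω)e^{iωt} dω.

F[g](ω) = i \pi \omega e^{- \frac{9 \left|{\omega}\right|}{4}}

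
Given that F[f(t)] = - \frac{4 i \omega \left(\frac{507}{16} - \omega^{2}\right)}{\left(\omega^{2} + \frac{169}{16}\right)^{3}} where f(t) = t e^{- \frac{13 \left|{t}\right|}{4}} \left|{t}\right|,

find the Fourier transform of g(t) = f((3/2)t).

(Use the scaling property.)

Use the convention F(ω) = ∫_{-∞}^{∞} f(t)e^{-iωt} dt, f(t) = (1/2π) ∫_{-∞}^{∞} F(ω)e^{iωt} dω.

F[g](ω) = \frac{36864 i \omega \left(64 \omega^{2} - 4563\right)}{\left(64 \omega^{2} + 1521\right)^{3}}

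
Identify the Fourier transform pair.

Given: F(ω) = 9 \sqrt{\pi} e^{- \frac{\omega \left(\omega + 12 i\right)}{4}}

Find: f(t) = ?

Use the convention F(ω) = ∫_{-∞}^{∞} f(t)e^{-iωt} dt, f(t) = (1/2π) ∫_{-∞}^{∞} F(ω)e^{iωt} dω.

f(t) = 9 e^{- \left(t - 3\right)^{2}}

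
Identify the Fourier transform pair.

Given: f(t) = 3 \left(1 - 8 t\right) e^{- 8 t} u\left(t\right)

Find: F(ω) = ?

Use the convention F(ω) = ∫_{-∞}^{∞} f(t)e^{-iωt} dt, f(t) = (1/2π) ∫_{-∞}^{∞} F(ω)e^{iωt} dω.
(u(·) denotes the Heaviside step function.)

F(ω) = \frac{3 i \omega}{- \omega^{2} + 16 i \omega + 64}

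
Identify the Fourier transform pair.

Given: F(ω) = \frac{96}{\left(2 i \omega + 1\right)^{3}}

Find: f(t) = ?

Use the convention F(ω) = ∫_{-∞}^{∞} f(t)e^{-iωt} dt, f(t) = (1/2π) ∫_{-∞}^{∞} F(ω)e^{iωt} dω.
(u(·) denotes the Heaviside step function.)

f(t) = 6 t^{2} e^{- \frac{t}{2}} u\left(t\right)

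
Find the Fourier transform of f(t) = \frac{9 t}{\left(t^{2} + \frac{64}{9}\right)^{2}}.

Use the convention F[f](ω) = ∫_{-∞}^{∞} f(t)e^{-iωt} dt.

F(ω) = - \frac{27 i \pi \omega e^{- \frac{8 \left|{\omega}\right|}{3}}}{16}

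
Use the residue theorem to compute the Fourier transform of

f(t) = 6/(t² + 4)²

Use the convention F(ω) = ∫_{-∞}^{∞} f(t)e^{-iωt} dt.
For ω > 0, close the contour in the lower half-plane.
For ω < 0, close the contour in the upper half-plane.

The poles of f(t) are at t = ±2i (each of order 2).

Let g(z) = f(z)e^{-iωz}; for large |z| the factor e^{-iωz} decays in the lower half-plane when ω > 0 and in the upper half-plane when ω < 0.

Case ω > 0 (lower half-plane, clockwise contour ⇒ F(ω) = -2πi·ΣRes):
  Res_{z = - 2 i} g(z) = \frac{3 i \left(2 \omega + 1\right) e^{- 2 \omega}}{16} (pole of order 2)
  F(ω) = -2πi·ΣRes = \frac{3 \pi \left(2 \omega + 1\right) e^{- 2 \omega}}{8}

Case ω < 0 (upper half-plane, counterclockwise contour ⇒ F(ω) = +2πi·ΣRes):
  Res_{z = 2 i} g(z) = \frac{3 i \left(2 \omega - 1\right) e^{2 \omega}}{16} (pole of order 2)
  F(ω) = 2πi·ΣRes = \frac{3 \pi \left(1 - 2 \omega\right) e^{2 \omega}}{8}

Both cases combine into a single formula in |ω|:

F(ω) = \frac{3 \pi \left(2 \left|{\omega}\right| + 1\right) e^{- 2 \left|{\omega}\right|}}{8}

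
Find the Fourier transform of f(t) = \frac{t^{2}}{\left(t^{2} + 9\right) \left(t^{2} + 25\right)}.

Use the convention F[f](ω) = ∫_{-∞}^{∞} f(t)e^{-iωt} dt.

F(ω) = \frac{\pi \left(5 - 3 e^{2 \left|{\omega}\right|}\right) e^{- 5 \left|{\omega}\right|}}{16}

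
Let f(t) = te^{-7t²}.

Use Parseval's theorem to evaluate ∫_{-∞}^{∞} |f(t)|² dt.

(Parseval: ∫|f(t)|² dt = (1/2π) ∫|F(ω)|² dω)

∫|f(t)|² dt = \frac{\sqrt{14} \sqrt{\pi}}{392}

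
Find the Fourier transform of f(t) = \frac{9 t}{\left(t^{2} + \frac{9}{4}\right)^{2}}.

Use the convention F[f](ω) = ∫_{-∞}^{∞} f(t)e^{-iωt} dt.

F(ω) = - 3 i \pi \omega e^{- \frac{3 \left|{\omega}\right|}{2}}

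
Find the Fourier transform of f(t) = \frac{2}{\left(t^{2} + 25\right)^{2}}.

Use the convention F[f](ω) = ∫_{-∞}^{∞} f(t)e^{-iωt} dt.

F(ω) = \frac{\pi \left(5 \left|{\omega}\right| + 1\right) e^{- 5 \left|{\omega}\right|}}{125}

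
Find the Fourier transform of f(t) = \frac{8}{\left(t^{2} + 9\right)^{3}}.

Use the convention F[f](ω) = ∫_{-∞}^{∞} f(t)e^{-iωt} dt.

F(ω) = \frac{\pi \left(3 \omega^{2} + 3 \left|{\omega}\right| + 1\right) e^{- 3 \left|{\omega}\right|}}{81}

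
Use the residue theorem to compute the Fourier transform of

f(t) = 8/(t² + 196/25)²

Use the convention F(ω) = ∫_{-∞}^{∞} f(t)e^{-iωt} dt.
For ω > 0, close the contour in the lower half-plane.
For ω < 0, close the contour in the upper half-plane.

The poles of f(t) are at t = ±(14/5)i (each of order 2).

Let g(z) = f(z)e^{-iωz}; for large |z| the factor e^{-iωz} decays in the lower half-plane when ω > 0 and in the upper half-plane when ω < 0.

Case ω > 0 (lower half-plane, clockwise contour ⇒ F(ω) = -2πi·ΣRes):
  Res_{z = - \frac{14 i}{5}} g(z) = \frac{25 i \left(14 \omega + 5\right) e^{- \frac{14 \omega}{5}}}{1372} (pole of order 2)
  F(ω) = -2πi·ΣRes = \frac{25 \pi \left(14 \omega + 5\right) e^{- \frac{14 \omega}{5}}}{686}

Case ω < 0 (upper half-plane, counterclockwise contour ⇒ F(ω) = +2πi·ΣRes):
  Res_{z = \frac{14 i}{5}} g(z) = \frac{25 i \left(14 \omega - 5\right) e^{\frac{14 \omega}{5}}}{1372} (pole of order 2)
  F(ω) = 2πi·ΣRes = \frac{25 \pi \left(5 - 14 \omega\right) e^{\frac{14 \omega}{5}}}{686}

Both cases combine into a single formula in |ω|:

F(ω) = \frac{25 \pi \left(14 \left|{\omega}\right| + 5\right) e^{- \frac{14 \left|{\omega}\right|}{5}}}{686}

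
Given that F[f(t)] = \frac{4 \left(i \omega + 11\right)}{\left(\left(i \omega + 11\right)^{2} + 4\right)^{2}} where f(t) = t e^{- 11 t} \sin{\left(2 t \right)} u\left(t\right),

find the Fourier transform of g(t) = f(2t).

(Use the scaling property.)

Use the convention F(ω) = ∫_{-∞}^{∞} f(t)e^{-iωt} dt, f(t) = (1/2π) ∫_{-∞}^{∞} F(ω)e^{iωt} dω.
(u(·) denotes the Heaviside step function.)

F[g](ω) = \frac{16 \left(i \omega + 22\right)}{\left(\left(i \omega + 22\right)^{2} + 16\right)^{2}}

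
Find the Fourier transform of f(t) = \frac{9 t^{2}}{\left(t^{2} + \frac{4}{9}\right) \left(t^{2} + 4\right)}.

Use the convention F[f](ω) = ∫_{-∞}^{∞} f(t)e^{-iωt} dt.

F(ω) = \frac{81 \pi e^{- 2 \left|{\omega}\right|}}{16} - \frac{27 \pi e^{- \frac{2 \left|{\omega}\right|}{3}}}{16}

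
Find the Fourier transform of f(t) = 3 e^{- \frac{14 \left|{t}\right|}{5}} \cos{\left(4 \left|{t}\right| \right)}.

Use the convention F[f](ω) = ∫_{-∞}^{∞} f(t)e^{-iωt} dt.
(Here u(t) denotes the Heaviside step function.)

F(ω) = \frac{420 \left(25 \omega^{2} + 596\right)}{625 \omega^{4} - 10200 \omega^{2} + 355216}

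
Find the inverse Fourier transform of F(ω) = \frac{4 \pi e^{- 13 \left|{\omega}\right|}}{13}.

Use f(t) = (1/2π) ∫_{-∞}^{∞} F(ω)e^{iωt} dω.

f(t) = \frac{4}{t^{2} + 169}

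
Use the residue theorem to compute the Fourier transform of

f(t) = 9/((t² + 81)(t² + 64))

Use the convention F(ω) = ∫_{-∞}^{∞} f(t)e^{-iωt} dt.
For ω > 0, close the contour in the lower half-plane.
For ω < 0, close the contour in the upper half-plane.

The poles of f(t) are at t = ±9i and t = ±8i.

Let g(z) = f(z)e^{-iωz}; for large |z| the factor e^{-iωz} decays in the lower half-plane when ω > 0 and in the upper half-plane when ω < 0.

Case ω > 0 (lower half-plane, clockwise contour ⇒ F(ω) = -2πi·ΣRes):
  Res_{z = - 9 i} g(z) = - \frac{i e^{- 9 \omega}}{34}
  Res_{z = - 8 i} g(z) = \frac{9 i e^{- 8 \omega}}{272}
  F(ω) = -2πi·ΣRes = \frac{\pi \left(9 e^{\omega} - 8\right) e^{- 9 \omega}}{136}

Case ω < 0 (upper half-plane, counterclockwise contour ⇒ F(ω) = +2πi·ΣRes):
  Res_{z = 9 i} g(z) = \frac{i e^{9 \omega}}{34}
  Res_{z = 8 i} g(z) = - \frac{9 i e^{8 \omega}}{272}
  F(ω) = 2πi·ΣRes = \frac{\pi \left(9 - 8 e^{\omega}\right) e^{8 \omega}}{136}

Both cases combine into a single formula in |ω|:

F(ω) = \frac{\pi \left(9 e^{\left|{\omega}\right|} - 8\right) e^{- 9 \left|{\omega}\right|}}{136}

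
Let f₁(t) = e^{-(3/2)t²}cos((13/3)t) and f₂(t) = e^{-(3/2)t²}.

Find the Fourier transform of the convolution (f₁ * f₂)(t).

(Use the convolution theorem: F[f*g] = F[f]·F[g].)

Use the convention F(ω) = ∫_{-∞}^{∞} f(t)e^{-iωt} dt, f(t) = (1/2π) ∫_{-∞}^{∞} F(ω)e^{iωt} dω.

F[f₁*f₂](ω) = \frac{\pi \left(e^{\frac{26 \omega}{9}} + 1\right) e^{- \frac{\omega^{2}}{3} - \frac{13 \omega}{9} - \frac{169}{54}}}{3}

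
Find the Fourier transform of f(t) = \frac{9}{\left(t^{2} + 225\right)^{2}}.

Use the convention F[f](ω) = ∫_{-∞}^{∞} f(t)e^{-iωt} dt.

F(ω) = \frac{\pi \left(15 \left|{\omega}\right| + 1\right) e^{- 15 \left|{\omega}\right|}}{750}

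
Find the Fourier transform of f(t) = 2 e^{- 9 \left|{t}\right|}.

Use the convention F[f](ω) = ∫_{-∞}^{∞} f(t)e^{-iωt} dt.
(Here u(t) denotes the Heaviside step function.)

F(ω) = \frac{36}{\omega^{2} + 81}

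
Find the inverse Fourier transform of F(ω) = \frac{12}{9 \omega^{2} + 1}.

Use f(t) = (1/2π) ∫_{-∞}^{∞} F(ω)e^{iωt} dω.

f(t) = 2 e^{- \frac{\left|{t}\right|}{3}}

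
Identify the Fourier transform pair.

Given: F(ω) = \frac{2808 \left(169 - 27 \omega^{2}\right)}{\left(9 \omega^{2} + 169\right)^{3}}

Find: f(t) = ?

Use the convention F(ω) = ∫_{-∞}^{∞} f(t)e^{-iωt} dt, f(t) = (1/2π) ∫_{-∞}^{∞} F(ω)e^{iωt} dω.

f(t) = 2 t^{2} e^{- \frac{13 \left|{t}\right|}{3}}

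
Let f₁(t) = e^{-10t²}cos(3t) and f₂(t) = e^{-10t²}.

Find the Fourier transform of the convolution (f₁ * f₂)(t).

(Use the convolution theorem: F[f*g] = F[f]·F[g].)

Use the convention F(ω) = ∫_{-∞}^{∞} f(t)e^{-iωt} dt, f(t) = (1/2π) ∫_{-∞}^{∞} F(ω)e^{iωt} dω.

F[f₁*f₂](ω) = \frac{\pi \left(e^{\frac{3 \omega}{10}} + 1\right) e^{- \frac{\omega^{2}}{20} - \frac{3 \omega}{20} - \frac{9}{40}}}{20}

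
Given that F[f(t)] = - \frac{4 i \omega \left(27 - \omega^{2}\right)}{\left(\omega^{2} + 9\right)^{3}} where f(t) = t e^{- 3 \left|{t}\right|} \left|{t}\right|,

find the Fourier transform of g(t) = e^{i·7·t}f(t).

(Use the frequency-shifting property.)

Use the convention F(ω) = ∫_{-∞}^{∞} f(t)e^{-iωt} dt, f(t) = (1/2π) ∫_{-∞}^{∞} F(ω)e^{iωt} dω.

F[g](ω) = \frac{4 i \left(\omega - 7\right) \left(\left(\omega - 7\right)^{2} - 27\right)}{\left(\left(\omega - 7\right)^{2} + 9\right)^{3}}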